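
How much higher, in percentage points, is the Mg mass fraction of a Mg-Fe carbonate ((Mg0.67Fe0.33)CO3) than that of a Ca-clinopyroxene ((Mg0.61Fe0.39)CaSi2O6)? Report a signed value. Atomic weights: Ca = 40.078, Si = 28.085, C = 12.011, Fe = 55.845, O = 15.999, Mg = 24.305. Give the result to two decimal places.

10.71 percentage points

First mineral: 16.284 g Mg in 94.721 g formula = 17.19 wt% Mg.
Second mineral: 14.826 g Mg in 228.848 g formula = 6.48 wt% Mg.
17.19% − 6.48% gives a difference of 10.71 percentage points.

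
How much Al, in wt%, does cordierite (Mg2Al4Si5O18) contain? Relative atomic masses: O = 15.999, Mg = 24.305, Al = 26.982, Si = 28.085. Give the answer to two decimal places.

Formula mass = 2×24.305 + 4×26.982 + 5×28.085 + 18×15.999 = 584.945 g/mol, of which 107.928 g is Al.
So Al makes up 107.928/584.945 = 0.1845 of the mass, i.e. 18.45%.

18.45 wt%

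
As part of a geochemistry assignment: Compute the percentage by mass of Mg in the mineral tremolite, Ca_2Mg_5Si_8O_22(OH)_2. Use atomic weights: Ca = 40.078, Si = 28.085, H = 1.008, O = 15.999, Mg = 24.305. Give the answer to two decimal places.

M(Ca_2Mg_5Si_8O_22(OH)_2) = 812.353 g/mol.
Mg contributes 5 × 24.305 = 121.525 g per mole.
121.525/812.353 = 0.1496 → 14.96%.

14.96 wt%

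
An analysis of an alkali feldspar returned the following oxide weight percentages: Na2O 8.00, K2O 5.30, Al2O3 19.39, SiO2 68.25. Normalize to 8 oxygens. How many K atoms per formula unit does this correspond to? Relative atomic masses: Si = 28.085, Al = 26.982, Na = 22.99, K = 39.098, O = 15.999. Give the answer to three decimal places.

Na2O: 8.00/61.979 = 0.12908 mol → 0.25816 mol Na, 0.12908 mol O.
K2O: 5.30/94.195 = 0.05627 mol → 0.11254 mol K, 0.05627 mol O.
Al2O3: 19.39/101.961 = 0.19017 mol → 0.38034 mol Al, 0.57051 mol O.
SiO2: 68.25/60.083 = 1.13593 mol → 1.13593 mol Si, 2.27186 mol O.
Total oxygen = 3.02772 mol. Normalization factor = 8/3.02772 = 2.64225.
K per 8 O = 0.11254 × 2.64225 = 0.297.

0.297 K apfu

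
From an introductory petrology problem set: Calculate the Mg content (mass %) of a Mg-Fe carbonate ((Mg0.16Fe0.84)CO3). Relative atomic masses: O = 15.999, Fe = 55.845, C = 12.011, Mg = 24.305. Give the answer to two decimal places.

3.51 mass %

M((Mg0.16Fe0.84)CO3) = 110.807 g/mol.
Mg contributes 0.16 × 24.305 = 3.889 g per mole.
3.889/110.807 = 0.0351 → 3.51%.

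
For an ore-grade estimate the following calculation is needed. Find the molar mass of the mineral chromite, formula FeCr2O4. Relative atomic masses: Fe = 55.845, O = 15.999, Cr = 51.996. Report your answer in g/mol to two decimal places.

Fe: 1 × 55.845 = 55.8450
Cr: 2 × 51.996 = 103.9920
O: 4 × 15.999 = 63.9960
Summing the contributions gives the formula mass.

223.83 g/mol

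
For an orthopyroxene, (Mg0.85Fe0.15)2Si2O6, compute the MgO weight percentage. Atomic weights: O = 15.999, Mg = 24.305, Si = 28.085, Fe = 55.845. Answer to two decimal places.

M((Mg0.85Fe0.15)2Si2O6) = 210.236 g/mol; M(MgO) = 40.304 g/mol.
Moles MgO per formula unit = 1.70 Mg ÷ 1 = 1.7000.
MgO fraction = (1.7000 × 40.304) / 210.236 = 68.517/210.236 = 0.3259.

32.59 wt%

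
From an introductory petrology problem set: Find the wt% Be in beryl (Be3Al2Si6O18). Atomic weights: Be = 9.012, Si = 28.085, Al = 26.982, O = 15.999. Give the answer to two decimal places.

5.03 weight percent

M(Be3Al2Si6O18) = 537.492 g/mol.
Be contributes 3 × 9.012 = 27.036 g per mole.
27.036/537.492 = 0.0503 → 5.03%.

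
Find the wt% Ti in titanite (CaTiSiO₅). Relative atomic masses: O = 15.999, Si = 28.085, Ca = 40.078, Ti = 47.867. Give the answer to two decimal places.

24.42 wt%

Molar mass of CaTiSiO₅: 1·40.078 + 1·47.867 + 1·28.085 + 5·15.999 = 196.025 g/mol.
Mass of Ti per formula unit: 1 × 47.867 = 47.867 g.
Weight fraction Ti = 47.867 / 196.025 = 0.2442.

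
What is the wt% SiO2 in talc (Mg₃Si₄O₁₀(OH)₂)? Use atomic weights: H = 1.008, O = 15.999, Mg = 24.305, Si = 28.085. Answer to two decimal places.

63.37 wt%

M(Mg₃Si₄O₁₀(OH)₂) = 379.259 g/mol; M(SiO2) = 60.083 g/mol.
Moles SiO2 per formula unit = 4 Si ÷ 1 = 4.0000.
SiO2 fraction = (4.0000 × 60.083) / 379.259 = 240.332/379.259 = 0.6337.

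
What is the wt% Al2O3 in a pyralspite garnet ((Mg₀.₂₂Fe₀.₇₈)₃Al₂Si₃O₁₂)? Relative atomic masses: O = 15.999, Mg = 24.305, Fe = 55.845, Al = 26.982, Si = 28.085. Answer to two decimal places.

21.38 wt%

Formula mass = 476.926 g/mol.
2 Al → 1.0000 mol Al2O3 per formula unit; M(Al2O3) = 101.961, so Al2O3 mass = 101.961 g.
101.961/476.926 × 100 = 21.38 wt%.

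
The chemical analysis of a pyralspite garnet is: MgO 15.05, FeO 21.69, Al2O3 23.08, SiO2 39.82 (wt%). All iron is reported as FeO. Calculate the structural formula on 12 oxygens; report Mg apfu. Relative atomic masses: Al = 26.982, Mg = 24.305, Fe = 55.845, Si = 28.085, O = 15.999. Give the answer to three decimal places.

1.672 Mg apfu

MgO (M=40.304): mol = 0.37341; Mg = 0.37341, O = 0.37341.
FeO (M=71.844): mol = 0.30190; Fe = 0.30190, O = 0.30190.
Al2O3 (M=101.961): mol = 0.22636; Al = 0.45272, O = 0.67908.
SiO2 (M=60.083): mol = 0.66275; Si = 0.66275, O = 1.32550.
ΣO = 2.67989; factor = 12/ΣO = 4.47780.
Mg apfu = 0.37341 × 4.47780 = 1.672.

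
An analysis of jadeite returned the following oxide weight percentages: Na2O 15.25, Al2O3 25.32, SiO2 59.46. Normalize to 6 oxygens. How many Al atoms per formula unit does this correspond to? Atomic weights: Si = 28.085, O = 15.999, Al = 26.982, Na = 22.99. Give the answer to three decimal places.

1.003 Al apfu

15.25 wt% Na2O ÷ 61.979 g/mol = 0.24605 mol, giving 0.49210 Na and 0.24605 O.
25.32 wt% Al2O3 ÷ 101.961 g/mol = 0.24833 mol, giving 0.49666 Al and 0.74499 O.
59.46 wt% SiO2 ÷ 60.083 g/mol = 0.98963 mol, giving 0.98963 Si and 1.97926 O.
Oxygen sums to 2.97030; scaling by 6/2.97030 = 2.02000 puts the formula on 6 O.
Al: 0.49666 × 2.02000 = 1.003 atoms per formula unit.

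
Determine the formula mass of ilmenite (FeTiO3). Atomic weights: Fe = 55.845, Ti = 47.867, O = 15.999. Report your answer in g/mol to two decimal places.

The formula mass is the sum 1*55.845 + 1*47.867 + 3*15.999.

151.71 g/mol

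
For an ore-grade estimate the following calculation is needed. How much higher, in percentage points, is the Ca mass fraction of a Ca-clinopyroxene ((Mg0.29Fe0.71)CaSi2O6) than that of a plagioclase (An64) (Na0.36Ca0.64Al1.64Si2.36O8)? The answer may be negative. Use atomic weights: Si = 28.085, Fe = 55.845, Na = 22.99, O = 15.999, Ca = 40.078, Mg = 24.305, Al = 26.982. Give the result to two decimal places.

First mineral: 40.078 g Ca in 238.940 g formula = 16.77 wt% Ca.
Second mineral: 25.650 g Ca in 272.449 g formula = 9.41 wt% Ca.
16.77% − 9.41% gives a difference of 7.36 percentage points.

7.36 percentage points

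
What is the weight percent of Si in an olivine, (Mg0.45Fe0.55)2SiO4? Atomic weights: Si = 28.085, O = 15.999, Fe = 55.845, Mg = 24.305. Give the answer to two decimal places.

Molar mass of (Mg0.45Fe0.55)2SiO4: 0.90·24.305 + 1.10·55.845 + 1·28.085 + 4·15.999 = 175.385 g/mol.
Mass of Si per formula unit: 1 × 28.085 = 28.085 g.
Weight fraction Si = 28.085 / 175.385 = 0.1601.

16.01 weight percent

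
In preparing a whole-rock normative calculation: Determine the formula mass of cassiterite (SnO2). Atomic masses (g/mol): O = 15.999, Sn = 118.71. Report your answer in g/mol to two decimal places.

150.71 g/mol

M = 1×118.71 + 2×15.999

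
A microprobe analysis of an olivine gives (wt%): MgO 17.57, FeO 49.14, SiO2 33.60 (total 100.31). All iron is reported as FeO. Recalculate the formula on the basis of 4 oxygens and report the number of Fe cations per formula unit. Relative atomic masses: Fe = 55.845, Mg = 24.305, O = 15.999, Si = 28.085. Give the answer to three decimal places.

MgO: 17.57/40.304 = 0.43594 mol → 0.43594 mol Mg, 0.43594 mol O.
FeO: 49.14/71.844 = 0.68398 mol → 0.68398 mol Fe, 0.68398 mol O.
SiO2: 33.60/60.083 = 0.55923 mol → 0.55923 mol Si, 1.11846 mol O.
Total oxygen = 2.23838 mol. Normalization factor = 4/2.23838 = 1.78701.
Fe per 4 O = 0.68398 × 1.78701 = 1.222.

1.222 Fe apfu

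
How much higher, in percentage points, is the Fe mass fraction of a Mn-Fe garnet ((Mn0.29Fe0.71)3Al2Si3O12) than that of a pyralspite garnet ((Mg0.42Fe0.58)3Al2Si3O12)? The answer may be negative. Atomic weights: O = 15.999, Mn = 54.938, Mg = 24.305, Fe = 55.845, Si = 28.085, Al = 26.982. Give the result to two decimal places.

M((Mn0.29Fe0.71)3Al2Si3O12) = 496.953 g/mol, so wt% Fe = 118.950/496.953 × 100 = 23.94%.
M((Mg0.42Fe0.58)3Al2Si3O12) = 458.002 g/mol, so wt% Fe = 97.170/458.002 × 100 = 21.22%.
23.94 − 21.22 = 2.72 pp.

2.72 percentage points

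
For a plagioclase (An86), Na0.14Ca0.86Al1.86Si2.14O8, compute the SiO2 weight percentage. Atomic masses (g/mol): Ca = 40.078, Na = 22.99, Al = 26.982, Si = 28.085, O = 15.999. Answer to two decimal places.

46.59 wt%

M(Na0.14Ca0.86Al1.86Si2.14O8) = 275.966 g/mol; M(SiO2) = 60.083 g/mol.
Moles SiO2 per formula unit = 2.14 Si ÷ 1 = 2.1400.
SiO2 fraction = (2.1400 × 60.083) / 275.966 = 128.578/275.966 = 0.4659.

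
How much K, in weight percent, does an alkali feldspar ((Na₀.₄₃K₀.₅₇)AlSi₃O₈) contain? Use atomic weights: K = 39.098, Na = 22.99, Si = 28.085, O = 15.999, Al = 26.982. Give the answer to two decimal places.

8.21 weight percent

M((Na₀.₄₃K₀.₅₇)AlSi₃O₈) = 271.401 g/mol.
K contributes 0.57 × 39.098 = 22.286 g per mole.
22.286/271.401 = 0.0821 → 8.21%.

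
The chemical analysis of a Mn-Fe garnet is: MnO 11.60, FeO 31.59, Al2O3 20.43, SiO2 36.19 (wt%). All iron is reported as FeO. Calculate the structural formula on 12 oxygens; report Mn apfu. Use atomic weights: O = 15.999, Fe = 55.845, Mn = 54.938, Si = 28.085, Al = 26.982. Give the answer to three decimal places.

11.60 wt% MnO ÷ 70.937 g/mol = 0.16353 mol, giving 0.16353 Mn and 0.16353 O.
31.59 wt% FeO ÷ 71.844 g/mol = 0.43970 mol, giving 0.43970 Fe and 0.43970 O.
20.43 wt% Al2O3 ÷ 101.961 g/mol = 0.20037 mol, giving 0.40074 Al and 0.60111 O.
36.19 wt% SiO2 ÷ 60.083 g/mol = 0.60233 mol, giving 0.60233 Si and 1.20466 O.
Oxygen sums to 2.40900; scaling by 12/2.40900 = 4.98132 puts the formula on 12 O.
Mn: 0.16353 × 4.98132 = 0.815 atoms per formula unit.

0.815 Mn apfu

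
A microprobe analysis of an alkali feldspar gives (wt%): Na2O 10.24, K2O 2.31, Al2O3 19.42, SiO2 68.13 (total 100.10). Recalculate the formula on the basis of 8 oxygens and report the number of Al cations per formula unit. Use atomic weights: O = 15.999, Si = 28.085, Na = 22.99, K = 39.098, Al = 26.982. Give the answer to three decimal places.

1.006 Al apfu

Na2O: 10.24/61.979 = 0.16522 mol → 0.33044 mol Na, 0.16522 mol O.
K2O: 2.31/94.195 = 0.02452 mol → 0.04904 mol K, 0.02452 mol O.
Al2O3: 19.42/101.961 = 0.19046 mol → 0.38092 mol Al, 0.57138 mol O.
SiO2: 68.13/60.083 = 1.13393 mol → 1.13393 mol Si, 2.26786 mol O.
Total oxygen = 3.02898 mol. Normalization factor = 8/3.02898 = 2.64115.
Al per 8 O = 0.38092 × 2.64115 = 1.006.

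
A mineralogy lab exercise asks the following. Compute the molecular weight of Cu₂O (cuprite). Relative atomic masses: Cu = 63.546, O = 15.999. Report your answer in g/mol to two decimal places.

143.09 g/mol

Cu: 2 × 63.546 = 127.0920
O: 1 × 15.999 = 15.9990
Summing the contributions gives the formula mass.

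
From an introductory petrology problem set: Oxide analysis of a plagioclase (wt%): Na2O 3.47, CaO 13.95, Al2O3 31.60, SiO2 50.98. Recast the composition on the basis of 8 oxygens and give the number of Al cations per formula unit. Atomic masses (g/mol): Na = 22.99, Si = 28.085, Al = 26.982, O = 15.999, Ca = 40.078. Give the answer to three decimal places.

3.47 wt% Na2O ÷ 61.979 g/mol = 0.05599 mol, giving 0.11198 Na and 0.05599 O.
13.95 wt% CaO ÷ 56.077 g/mol = 0.24877 mol, giving 0.24877 Ca and 0.24877 O.
31.60 wt% Al2O3 ÷ 101.961 g/mol = 0.30992 mol, giving 0.61984 Al and 0.92976 O.
50.98 wt% SiO2 ÷ 60.083 g/mol = 0.84849 mol, giving 0.84849 Si and 1.69698 O.
Oxygen sums to 2.93150; scaling by 8/2.93150 = 2.72898 puts the formula on 8 O.
Al: 0.61984 × 2.72898 = 1.692 atoms per formula unit.

1.692 Al apfu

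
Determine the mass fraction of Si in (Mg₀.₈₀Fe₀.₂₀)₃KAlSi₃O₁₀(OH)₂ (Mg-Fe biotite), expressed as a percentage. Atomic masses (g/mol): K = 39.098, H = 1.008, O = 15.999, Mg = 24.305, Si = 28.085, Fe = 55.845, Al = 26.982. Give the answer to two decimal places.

19.32 weight percent

Formula mass = 2.40*24.305 + 0.60*55.845 + 1*39.098 + 1*26.982 + 3*28.085 + 12*15.999 + 2*1.008 = 436.178 g/mol, of which 84.255 g is Si.
So Si makes up 84.255/436.178 = 0.1932 of the mass, i.e. 19.32%.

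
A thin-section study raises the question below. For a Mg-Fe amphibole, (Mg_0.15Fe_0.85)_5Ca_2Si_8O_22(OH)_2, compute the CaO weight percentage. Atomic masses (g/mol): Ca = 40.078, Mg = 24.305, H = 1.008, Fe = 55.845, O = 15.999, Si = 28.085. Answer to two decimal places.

11.85 wt%

Formula mass = 946.398 g/mol.
2 Ca → 2.0000 mol CaO per formula unit; M(CaO) = 56.077, so CaO mass = 112.154 g.
112.154/946.398 × 100 = 11.85 wt%.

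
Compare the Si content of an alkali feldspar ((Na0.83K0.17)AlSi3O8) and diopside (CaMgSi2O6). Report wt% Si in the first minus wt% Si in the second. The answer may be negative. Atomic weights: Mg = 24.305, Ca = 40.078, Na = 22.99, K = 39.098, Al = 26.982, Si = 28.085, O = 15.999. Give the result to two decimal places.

M((Na0.83K0.17)AlSi3O8) = 264.957 g/mol, so wt% Si = 84.255/264.957 × 100 = 31.80%.
M(CaMgSi2O6) = 216.547 g/mol, so wt% Si = 56.170/216.547 × 100 = 25.94%.
31.80 − 25.94 = 5.86 pp.

5.86 percentage points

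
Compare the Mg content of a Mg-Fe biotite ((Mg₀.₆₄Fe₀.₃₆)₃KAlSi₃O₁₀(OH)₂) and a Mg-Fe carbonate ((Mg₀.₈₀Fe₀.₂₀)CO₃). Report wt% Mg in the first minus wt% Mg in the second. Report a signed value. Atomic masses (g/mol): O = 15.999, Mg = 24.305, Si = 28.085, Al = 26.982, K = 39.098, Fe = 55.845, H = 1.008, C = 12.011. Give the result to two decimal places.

-11.12 percentage points

First mineral: 46.666 g Mg in 451.317 g formula = 10.34 wt% Mg.
Second mineral: 19.444 g Mg in 90.621 g formula = 21.46 wt% Mg.
10.34% − 21.46% gives a difference of -11.12 percentage points.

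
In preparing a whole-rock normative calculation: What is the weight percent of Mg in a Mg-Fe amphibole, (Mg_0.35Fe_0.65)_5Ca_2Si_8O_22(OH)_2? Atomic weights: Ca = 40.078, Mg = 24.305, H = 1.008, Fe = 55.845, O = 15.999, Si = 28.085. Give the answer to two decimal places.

M((Mg_0.35Fe_0.65)_5Ca_2Si_8O_22(OH)_2) = 914.858 g/mol.
Mg contributes 1.75 × 24.305 = 42.534 g per mole.
42.534/914.858 = 0.0465 → 4.65%.

4.65 weight percent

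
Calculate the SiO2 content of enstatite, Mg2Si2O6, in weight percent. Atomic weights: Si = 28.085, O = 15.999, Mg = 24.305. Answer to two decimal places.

59.85 wt%

M(Mg2Si2O6) = 200.774 g/mol; M(SiO2) = 60.083 g/mol.
Moles SiO2 per formula unit = 2 Si ÷ 1 = 2.0000.
SiO2 fraction = (2.0000 × 60.083) / 200.774 = 120.166/200.774 = 0.5985.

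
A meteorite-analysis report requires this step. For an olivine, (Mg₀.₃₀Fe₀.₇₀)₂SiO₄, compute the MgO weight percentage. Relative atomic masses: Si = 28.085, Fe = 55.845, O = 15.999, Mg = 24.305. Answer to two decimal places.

Molar mass of (Mg₀.₃₀Fe₀.₇₀)₂SiO₄ = 0.60*24.305 + 1.40*55.845 + 1*28.085 + 4*15.999 = 184.847 g/mol.
Each formula unit contains 0.60 Mg, equivalent to 0.60/1 = 0.6000 mol MgO.
M(MgO) = 1×24.305 + 1×15.999 = 40.304 g/mol.
Mass of MgO per formula unit = 0.6000 × 40.304 = 24.182 g.
MgO wt% = 24.182 / 184.847 × 100 = 13.08%.

13.08 wt%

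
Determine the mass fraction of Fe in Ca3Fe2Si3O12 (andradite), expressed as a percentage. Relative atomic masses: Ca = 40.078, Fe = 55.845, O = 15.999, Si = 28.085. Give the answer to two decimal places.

M(Ca3Fe2Si3O12) = 508.167 g/mol.
Fe contributes 2 × 55.845 = 111.690 g per mole.
111.690/508.167 = 0.2198 → 21.98%.

21.98 weight percent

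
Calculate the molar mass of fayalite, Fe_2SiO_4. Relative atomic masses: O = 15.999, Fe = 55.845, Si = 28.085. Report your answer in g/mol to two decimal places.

M = 2×55.845 + 1×28.085 + 4×15.999

203.77 g/mol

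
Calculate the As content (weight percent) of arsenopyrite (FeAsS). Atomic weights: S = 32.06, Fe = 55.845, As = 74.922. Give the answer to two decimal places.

M(FeAsS) = 162.827 g/mol.
As contributes 1 × 74.922 = 74.922 g per mole.
74.922/162.827 = 0.4601 → 46.01%.

46.01 weight percent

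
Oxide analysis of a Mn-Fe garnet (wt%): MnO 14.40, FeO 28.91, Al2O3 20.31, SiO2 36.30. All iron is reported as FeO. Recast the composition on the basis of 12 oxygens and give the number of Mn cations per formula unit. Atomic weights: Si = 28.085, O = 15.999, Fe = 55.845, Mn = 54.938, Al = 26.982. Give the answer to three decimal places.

14.40 wt% MnO ÷ 70.937 g/mol = 0.20300 mol, giving 0.20300 Mn and 0.20300 O.
28.91 wt% FeO ÷ 71.844 g/mol = 0.40240 mol, giving 0.40240 Fe and 0.40240 O.
20.31 wt% Al2O3 ÷ 101.961 g/mol = 0.19919 mol, giving 0.39838 Al and 0.59757 O.
36.30 wt% SiO2 ÷ 60.083 g/mol = 0.60416 mol, giving 0.60416 Si and 1.20832 O.
Oxygen sums to 2.41129; scaling by 12/2.41129 = 4.97659 puts the formula on 12 O.
Mn: 0.20300 × 4.97659 = 1.010 atoms per formula unit.

1.010 Mn apfu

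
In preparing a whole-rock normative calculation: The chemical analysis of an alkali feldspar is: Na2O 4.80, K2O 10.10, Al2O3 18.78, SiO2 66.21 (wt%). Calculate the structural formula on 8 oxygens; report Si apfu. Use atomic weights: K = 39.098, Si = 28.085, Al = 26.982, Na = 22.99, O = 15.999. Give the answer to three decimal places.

Na2O (M=61.979): mol = 0.07745; Na = 0.15490, O = 0.07745.
K2O (M=94.195): mol = 0.10722; K = 0.21444, O = 0.10722.
Al2O3 (M=101.961): mol = 0.18419; Al = 0.36838, O = 0.55257.
SiO2 (M=60.083): mol = 1.10198; Si = 1.10198, O = 2.20396.
ΣO = 2.94120; factor = 8/ΣO = 2.71998.
Si apfu = 1.10198 × 2.71998 = 2.997.

2.997 Si apfu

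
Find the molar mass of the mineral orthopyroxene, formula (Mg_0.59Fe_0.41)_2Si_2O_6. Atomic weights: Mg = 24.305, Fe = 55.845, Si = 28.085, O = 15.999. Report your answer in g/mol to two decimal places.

Mg: 1.18 × 24.305 = 28.6799
Fe: 0.82 × 55.845 = 45.7929
Si: 2 × 28.085 = 56.1700
O: 6 × 15.999 = 95.9940
Summing the contributions gives the formula mass.

226.64 g/mol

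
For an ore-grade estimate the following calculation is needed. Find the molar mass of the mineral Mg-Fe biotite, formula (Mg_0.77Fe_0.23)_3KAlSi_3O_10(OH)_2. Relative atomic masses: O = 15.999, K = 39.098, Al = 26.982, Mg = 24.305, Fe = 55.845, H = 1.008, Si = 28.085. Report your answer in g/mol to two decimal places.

439.02 g/mol

M = 2.31(24.305) + 0.69(55.845) + 1(39.098) + 1(26.982) + 3(28.085) + 12(15.999) + 2(1.008)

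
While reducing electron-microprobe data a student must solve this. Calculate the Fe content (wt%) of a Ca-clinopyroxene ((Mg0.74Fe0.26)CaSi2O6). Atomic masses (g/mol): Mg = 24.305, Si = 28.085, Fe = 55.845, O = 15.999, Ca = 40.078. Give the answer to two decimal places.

M((Mg0.74Fe0.26)CaSi2O6) = 224.747 g/mol.
Fe contributes 0.26 × 55.845 = 14.520 g per mole.
14.520/224.747 = 0.0646 → 6.46%.

6.46 wt%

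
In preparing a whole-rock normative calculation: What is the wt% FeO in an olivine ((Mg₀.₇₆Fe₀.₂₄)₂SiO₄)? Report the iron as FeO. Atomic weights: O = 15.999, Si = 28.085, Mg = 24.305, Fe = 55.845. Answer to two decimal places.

22.13 wt%

Formula mass = 155.830 g/mol.
0.48 Fe → 0.4800 mol FeO per formula unit; M(FeO) = 71.844, so FeO mass = 34.485 g.
34.485/155.830 × 100 = 22.13 wt%.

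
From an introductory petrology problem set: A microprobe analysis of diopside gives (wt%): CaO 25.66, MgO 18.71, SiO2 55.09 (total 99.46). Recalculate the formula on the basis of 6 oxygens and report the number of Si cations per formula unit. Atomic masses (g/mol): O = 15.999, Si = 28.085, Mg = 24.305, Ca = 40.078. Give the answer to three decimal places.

1.996 Si apfu

25.66 wt% CaO ÷ 56.077 g/mol = 0.45759 mol, giving 0.45759 Ca and 0.45759 O.
18.71 wt% MgO ÷ 40.304 g/mol = 0.46422 mol, giving 0.46422 Mg and 0.46422 O.
55.09 wt% SiO2 ÷ 60.083 g/mol = 0.91690 mol, giving 0.91690 Si and 1.83380 O.
Oxygen sums to 2.75561; scaling by 6/2.75561 = 2.17738 puts the formula on 6 O.
Si: 0.91690 × 2.17738 = 1.996 atoms per formula unit.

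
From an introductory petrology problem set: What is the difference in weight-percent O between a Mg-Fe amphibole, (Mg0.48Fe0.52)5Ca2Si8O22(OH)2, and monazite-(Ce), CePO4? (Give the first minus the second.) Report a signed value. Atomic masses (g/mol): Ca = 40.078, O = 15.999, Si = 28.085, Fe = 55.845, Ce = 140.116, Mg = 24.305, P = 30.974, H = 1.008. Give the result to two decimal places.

M((Mg0.48Fe0.52)5Ca2Si8O22(OH)2) = 894.357 g/mol, so wt% O = 383.976/894.357 × 100 = 42.93%.
M(CePO4) = 235.086 g/mol, so wt% O = 63.996/235.086 × 100 = 27.22%.
42.93 − 27.22 = 15.71 pp.

15.71 percentage points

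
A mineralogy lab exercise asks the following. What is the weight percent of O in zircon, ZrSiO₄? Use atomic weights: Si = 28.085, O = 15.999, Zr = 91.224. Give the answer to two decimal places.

M(ZrSiO₄) = 183.305 g/mol.
O contributes 4 × 15.999 = 63.996 g per mole.
63.996/183.305 = 0.3491 → 34.91%.

34.91 mass %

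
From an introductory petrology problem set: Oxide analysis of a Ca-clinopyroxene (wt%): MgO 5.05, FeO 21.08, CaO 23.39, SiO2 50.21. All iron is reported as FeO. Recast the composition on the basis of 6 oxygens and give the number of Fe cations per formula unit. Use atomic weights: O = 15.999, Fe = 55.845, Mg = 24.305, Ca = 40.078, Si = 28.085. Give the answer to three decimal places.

MgO (M=40.304): mol = 0.12530; Mg = 0.12530, O = 0.12530.
FeO (M=71.844): mol = 0.29341; Fe = 0.29341, O = 0.29341.
CaO (M=56.077): mol = 0.41711; Ca = 0.41711, O = 0.41711.
SiO2 (M=60.083): mol = 0.83568; Si = 0.83568, O = 1.67136.
ΣO = 2.50718; factor = 6/ΣO = 2.39313.
Fe apfu = 0.29341 × 2.39313 = 0.702.

0.702 Fe apfu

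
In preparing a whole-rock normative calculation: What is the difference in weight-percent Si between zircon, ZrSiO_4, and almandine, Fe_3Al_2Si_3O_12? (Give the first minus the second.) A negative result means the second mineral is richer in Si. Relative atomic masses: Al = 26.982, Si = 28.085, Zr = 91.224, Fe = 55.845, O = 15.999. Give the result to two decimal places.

First mineral: 28.085 g Si in 183.305 g formula = 15.32 wt% Si.
Second mineral: 84.255 g Si in 497.742 g formula = 16.93 wt% Si.
15.32% − 16.93% gives a difference of -1.61 percentage points.

-1.61 percentage points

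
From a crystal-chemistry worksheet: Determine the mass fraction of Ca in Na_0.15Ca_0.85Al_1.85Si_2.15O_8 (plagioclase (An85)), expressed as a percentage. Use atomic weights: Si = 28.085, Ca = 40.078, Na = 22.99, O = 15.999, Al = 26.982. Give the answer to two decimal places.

12.35 weight percent

M(Na_0.15Ca_0.85Al_1.85Si_2.15O_8) = 275.806 g/mol.
Ca contributes 0.85 × 40.078 = 34.066 g per mole.
34.066/275.806 = 0.1235 → 12.35%.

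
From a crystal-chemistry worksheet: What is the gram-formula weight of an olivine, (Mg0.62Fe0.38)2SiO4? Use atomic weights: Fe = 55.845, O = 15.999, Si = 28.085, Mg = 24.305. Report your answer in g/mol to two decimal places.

Mg: 1.24 × 24.305 = 30.1382
Fe: 0.76 × 55.845 = 42.4422
Si: 1 × 28.085 = 28.0850
O: 4 × 15.999 = 63.9960
Summing the contributions gives the formula mass.

164.66 g/mol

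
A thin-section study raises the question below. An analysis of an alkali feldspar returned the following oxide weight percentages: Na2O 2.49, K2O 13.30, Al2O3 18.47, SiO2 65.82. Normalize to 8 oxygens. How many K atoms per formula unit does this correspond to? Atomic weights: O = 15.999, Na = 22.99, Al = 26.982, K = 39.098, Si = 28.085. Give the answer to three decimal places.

0.775 K apfu

2.49 wt% Na2O ÷ 61.979 g/mol = 0.04017 mol, giving 0.08034 Na and 0.04017 O.
13.30 wt% K2O ÷ 94.195 g/mol = 0.14120 mol, giving 0.28240 K and 0.14120 O.
18.47 wt% Al2O3 ÷ 101.961 g/mol = 0.18115 mol, giving 0.36230 Al and 0.54345 O.
65.82 wt% SiO2 ÷ 60.083 g/mol = 1.09548 mol, giving 1.09548 Si and 2.19096 O.
Oxygen sums to 2.91578; scaling by 8/2.91578 = 2.74369 puts the formula on 8 O.
K: 0.28240 × 2.74369 = 0.775 atoms per formula unit.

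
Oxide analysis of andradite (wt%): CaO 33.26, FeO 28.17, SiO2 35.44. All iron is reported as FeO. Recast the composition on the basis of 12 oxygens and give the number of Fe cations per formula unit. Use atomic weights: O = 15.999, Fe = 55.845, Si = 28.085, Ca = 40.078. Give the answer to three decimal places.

CaO (M=56.077): mol = 0.59311; Ca = 0.59311, O = 0.59311.
FeO (M=71.844): mol = 0.39210; Fe = 0.39210, O = 0.39210.
SiO2 (M=60.083): mol = 0.58985; Si = 0.58985, O = 1.17970.
ΣO = 2.16491; factor = 12/ΣO = 5.54296.
Fe apfu = 0.39210 × 5.54296 = 2.173.

2.173 Fe apfu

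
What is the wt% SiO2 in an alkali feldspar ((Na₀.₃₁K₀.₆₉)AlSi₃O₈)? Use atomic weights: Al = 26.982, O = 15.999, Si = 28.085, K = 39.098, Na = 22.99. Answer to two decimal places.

65.94 wt%

Formula mass = 273.334 g/mol.
3 Si → 3.0000 mol SiO2 per formula unit; M(SiO2) = 60.083, so SiO2 mass = 180.249 g.
180.249/273.334 × 100 = 65.94 wt%.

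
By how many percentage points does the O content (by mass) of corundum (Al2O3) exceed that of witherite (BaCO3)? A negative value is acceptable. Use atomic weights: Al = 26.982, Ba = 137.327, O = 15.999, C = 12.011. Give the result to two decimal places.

First mineral: 47.997 g O in 101.961 g formula = 47.07 wt% O.
Second mineral: 47.997 g O in 197.335 g formula = 24.32 wt% O.
47.07% − 24.32% gives a difference of 22.75 percentage points.

22.75 percentage points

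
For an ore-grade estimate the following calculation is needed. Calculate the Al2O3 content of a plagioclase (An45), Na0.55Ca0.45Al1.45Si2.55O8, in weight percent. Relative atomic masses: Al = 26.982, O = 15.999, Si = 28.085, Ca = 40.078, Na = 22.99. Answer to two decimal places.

27.44 wt%

M(Na0.55Ca0.45Al1.45Si2.55O8) = 269.412 g/mol; M(Al2O3) = 101.961 g/mol.
Moles Al2O3 per formula unit = 1.45 Al ÷ 2 = 0.7250.
Al2O3 fraction = (0.7250 × 101.961) / 269.412 = 73.922/269.412 = 0.2744.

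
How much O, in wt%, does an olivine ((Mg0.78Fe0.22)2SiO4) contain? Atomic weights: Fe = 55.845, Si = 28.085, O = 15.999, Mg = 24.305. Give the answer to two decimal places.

M((Mg0.78Fe0.22)2SiO4) = 154.569 g/mol.
O contributes 4 × 15.999 = 63.996 g per mole.
63.996/154.569 = 0.4140 → 41.40%.

41.40 wt%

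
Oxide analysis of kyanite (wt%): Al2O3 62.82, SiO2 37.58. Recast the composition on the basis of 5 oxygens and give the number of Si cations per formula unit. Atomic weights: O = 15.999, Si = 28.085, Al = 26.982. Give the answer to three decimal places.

62.82 wt% Al2O3 ÷ 101.961 g/mol = 0.61612 mol, giving 1.23224 Al and 1.84836 O.
37.58 wt% SiO2 ÷ 60.083 g/mol = 0.62547 mol, giving 0.62547 Si and 1.25094 O.
Oxygen sums to 3.09930; scaling by 5/3.09930 = 1.61327 puts the formula on 5 O.
Si: 0.62547 × 1.61327 = 1.009 atoms per formula unit.

1.009 Si apfu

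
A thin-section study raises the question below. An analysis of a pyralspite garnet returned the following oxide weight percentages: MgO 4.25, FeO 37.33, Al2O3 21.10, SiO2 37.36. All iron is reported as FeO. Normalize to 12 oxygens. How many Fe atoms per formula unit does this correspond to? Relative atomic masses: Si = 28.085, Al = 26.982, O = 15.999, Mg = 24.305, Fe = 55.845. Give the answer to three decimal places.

MgO: 4.25/40.304 = 0.10545 mol → 0.10545 mol Mg, 0.10545 mol O.
FeO: 37.33/71.844 = 0.51960 mol → 0.51960 mol Fe, 0.51960 mol O.
Al2O3: 21.10/101.961 = 0.20694 mol → 0.41388 mol Al, 0.62082 mol O.
SiO2: 37.36/60.083 = 0.62181 mol → 0.62181 mol Si, 1.24362 mol O.
Total oxygen = 2.48949 mol. Normalization factor = 12/2.48949 = 4.82026.
Fe per 12 O = 0.51960 × 4.82026 = 2.505.

2.505 Fe apfu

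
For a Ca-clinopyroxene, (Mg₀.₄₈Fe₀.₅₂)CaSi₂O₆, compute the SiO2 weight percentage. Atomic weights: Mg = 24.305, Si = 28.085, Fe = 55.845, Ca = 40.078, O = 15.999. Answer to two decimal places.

Formula mass = 232.948 g/mol.
2 Si → 2.0000 mol SiO2 per formula unit; M(SiO2) = 60.083, so SiO2 mass = 120.166 g.
120.166/232.948 × 100 = 51.58 wt%.

51.58 wt%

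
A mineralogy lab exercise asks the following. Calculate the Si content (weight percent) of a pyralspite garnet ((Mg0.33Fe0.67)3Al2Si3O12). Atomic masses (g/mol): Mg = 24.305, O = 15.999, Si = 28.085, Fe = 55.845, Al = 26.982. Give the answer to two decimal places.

18.06 weight percent

Formula mass = 0.99·24.305 + 2.01·55.845 + 2·26.982 + 3·28.085 + 12·15.999 = 466.517 g/mol, of which 84.255 g is Si.
So Si makes up 84.255/466.517 = 0.1806 of the mass, i.e. 18.06%.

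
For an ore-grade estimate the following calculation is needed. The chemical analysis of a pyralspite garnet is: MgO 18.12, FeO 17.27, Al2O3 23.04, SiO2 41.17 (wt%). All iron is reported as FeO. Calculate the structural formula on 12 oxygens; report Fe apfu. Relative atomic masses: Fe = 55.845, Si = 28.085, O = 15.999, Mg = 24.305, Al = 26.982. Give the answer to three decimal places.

MgO (M=40.304): mol = 0.44958; Mg = 0.44958, O = 0.44958.
FeO (M=71.844): mol = 0.24038; Fe = 0.24038, O = 0.24038.
Al2O3 (M=101.961): mol = 0.22597; Al = 0.45194, O = 0.67791.
SiO2 (M=60.083): mol = 0.68522; Si = 0.68522, O = 1.37044.
ΣO = 2.73831; factor = 12/ΣO = 4.38226.
Fe apfu = 0.24038 × 4.38226 = 1.053.

1.053 Fe apfu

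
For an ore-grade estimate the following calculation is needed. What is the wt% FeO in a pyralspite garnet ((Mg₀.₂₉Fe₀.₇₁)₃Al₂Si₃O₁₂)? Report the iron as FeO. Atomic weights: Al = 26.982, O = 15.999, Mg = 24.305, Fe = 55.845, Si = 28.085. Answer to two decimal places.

32.54 wt%

M((Mg₀.₂₉Fe₀.₇₁)₃Al₂Si₃O₁₂) = 470.302 g/mol; M(FeO) = 71.844 g/mol.
Moles FeO per formula unit = 2.13 Fe ÷ 1 = 2.1300.
FeO fraction = (2.1300 × 71.844) / 470.302 = 153.028/470.302 = 0.3254.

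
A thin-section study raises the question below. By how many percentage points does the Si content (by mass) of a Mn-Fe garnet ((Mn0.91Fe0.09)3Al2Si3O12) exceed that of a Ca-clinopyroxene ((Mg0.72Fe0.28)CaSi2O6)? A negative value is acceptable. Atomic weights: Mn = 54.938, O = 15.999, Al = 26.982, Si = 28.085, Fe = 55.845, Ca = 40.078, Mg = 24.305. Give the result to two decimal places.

-7.91 percentage points

M((Mn0.91Fe0.09)3Al2Si3O12) = 495.266 g/mol, so wt% Si = 84.255/495.266 × 100 = 17.01%.
M((Mg0.72Fe0.28)CaSi2O6) = 225.378 g/mol, so wt% Si = 56.170/225.378 × 100 = 24.92%.
17.01 − 24.92 = -7.91 pp.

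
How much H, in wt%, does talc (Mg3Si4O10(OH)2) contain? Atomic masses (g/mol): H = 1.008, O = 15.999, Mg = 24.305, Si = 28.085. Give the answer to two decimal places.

0.53 wt%

Molar mass of Mg3Si4O10(OH)2: 3×24.305 + 4×28.085 + 12×15.999 + 2×1.008 = 379.259 g/mol.
Mass of H per formula unit: 2 × 1.008 = 2.016 g.
Weight fraction H = 2.016 / 379.259 = 0.0053.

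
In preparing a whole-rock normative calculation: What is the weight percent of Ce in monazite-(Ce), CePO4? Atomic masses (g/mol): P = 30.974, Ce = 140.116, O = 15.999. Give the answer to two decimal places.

59.60 mass %

Formula mass = 1·140.116 + 1·30.974 + 4·15.999 = 235.086 g/mol, of which 140.116 g is Ce.
So Ce makes up 140.116/235.086 = 0.5960 of the mass, i.e. 59.60%.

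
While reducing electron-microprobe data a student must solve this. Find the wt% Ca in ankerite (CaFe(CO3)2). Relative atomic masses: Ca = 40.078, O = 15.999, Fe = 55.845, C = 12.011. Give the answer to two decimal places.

Molar mass of CaFe(CO3)2: 1·40.078 + 1·55.845 + 2·12.011 + 6·15.999 = 215.939 g/mol.
Mass of Ca per formula unit: 1 × 40.078 = 40.078 g.
Weight fraction Ca = 40.078 / 215.939 = 0.1856.

18.56 weight percent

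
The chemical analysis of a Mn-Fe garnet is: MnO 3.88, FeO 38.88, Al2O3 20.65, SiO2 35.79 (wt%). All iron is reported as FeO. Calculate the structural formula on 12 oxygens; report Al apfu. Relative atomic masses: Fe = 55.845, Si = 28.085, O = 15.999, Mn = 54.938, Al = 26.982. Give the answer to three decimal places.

3.88 wt% MnO ÷ 70.937 g/mol = 0.05470 mol, giving 0.05470 Mn and 0.05470 O.
38.88 wt% FeO ÷ 71.844 g/mol = 0.54117 mol, giving 0.54117 Fe and 0.54117 O.
20.65 wt% Al2O3 ÷ 101.961 g/mol = 0.20253 mol, giving 0.40506 Al and 0.60759 O.
35.79 wt% SiO2 ÷ 60.083 g/mol = 0.59568 mol, giving 0.59568 Si and 1.19136 O.
Oxygen sums to 2.39482; scaling by 12/2.39482 = 5.01082 puts the formula on 12 O.
Al: 0.40506 × 5.01082 = 2.030 atoms per formula unit.

2.030 Al apfu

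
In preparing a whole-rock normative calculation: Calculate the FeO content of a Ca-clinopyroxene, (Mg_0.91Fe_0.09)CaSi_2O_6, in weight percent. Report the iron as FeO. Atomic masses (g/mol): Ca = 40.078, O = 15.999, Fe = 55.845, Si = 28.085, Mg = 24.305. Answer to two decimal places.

Formula mass = 219.386 g/mol.
0.09 Fe → 0.0900 mol FeO per formula unit; M(FeO) = 71.844, so FeO mass = 6.466 g.
6.466/219.386 × 100 = 2.95 wt%.

2.95 wt%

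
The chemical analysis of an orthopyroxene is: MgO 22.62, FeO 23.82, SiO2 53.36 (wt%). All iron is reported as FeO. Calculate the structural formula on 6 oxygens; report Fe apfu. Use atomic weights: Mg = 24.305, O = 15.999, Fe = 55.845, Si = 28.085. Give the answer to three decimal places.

0.745 Fe apfu

22.62 wt% MgO ÷ 40.304 g/mol = 0.56123 mol, giving 0.56123 Mg and 0.56123 O.
23.82 wt% FeO ÷ 71.844 g/mol = 0.33155 mol, giving 0.33155 Fe and 0.33155 O.
53.36 wt% SiO2 ÷ 60.083 g/mol = 0.88810 mol, giving 0.88810 Si and 1.77620 O.
Oxygen sums to 2.66898; scaling by 6/2.66898 = 2.24805 puts the formula on 6 O.
Fe: 0.33155 × 2.24805 = 0.745 atoms per formula unit.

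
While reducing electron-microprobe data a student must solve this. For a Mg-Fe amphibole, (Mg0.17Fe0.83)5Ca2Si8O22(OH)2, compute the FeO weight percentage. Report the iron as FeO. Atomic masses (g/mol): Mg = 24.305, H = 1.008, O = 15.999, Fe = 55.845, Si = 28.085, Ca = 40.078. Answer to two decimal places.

31.61 wt%

Molar mass of (Mg0.17Fe0.83)5Ca2Si8O22(OH)2 = 0.85×24.305 + 4.15×55.845 + 2×40.078 + 8×28.085 + 24×15.999 + 2×1.008 = 943.244 g/mol.
Each formula unit contains 4.15 Fe, equivalent to 4.15/1 = 4.1500 mol FeO.
M(FeO) = 1×55.845 + 1×15.999 = 71.844 g/mol.
Mass of FeO per formula unit = 4.1500 × 71.844 = 298.153 g.
FeO wt% = 298.153 / 943.244 × 100 = 31.61%.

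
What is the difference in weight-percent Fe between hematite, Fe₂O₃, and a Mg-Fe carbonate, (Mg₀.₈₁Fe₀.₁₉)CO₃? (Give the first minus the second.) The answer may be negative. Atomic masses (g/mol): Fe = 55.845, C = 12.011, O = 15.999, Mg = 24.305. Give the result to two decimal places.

58.19 percentage points

Fe in Fe₂O₃: molar mass 159.687 g/mol; 2×55.845 = 111.690 g → 69.94 wt%.
Fe in (Mg₀.₈₁Fe₀.₁₉)CO₃: molar mass 90.306 g/mol; 0.19×55.845 = 10.611 g → 11.75 wt%.
Difference = 69.94 − 11.75 = 58.19 percentage points.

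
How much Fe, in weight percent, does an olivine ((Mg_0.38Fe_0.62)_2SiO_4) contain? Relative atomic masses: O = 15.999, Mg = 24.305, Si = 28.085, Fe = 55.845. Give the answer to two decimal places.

38.51 weight percent

M((Mg_0.38Fe_0.62)_2SiO_4) = 179.801 g/mol.
Fe contributes 1.24 × 55.845 = 69.248 g per mole.
69.248/179.801 = 0.3851 → 38.51%.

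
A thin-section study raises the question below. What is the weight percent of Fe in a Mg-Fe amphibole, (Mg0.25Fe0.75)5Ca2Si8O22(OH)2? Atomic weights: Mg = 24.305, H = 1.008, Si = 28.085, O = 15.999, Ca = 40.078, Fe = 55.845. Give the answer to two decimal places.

M((Mg0.25Fe0.75)5Ca2Si8O22(OH)2) = 930.628 g/mol.
Fe contributes 3.75 × 55.845 = 209.419 g per mole.
209.419/930.628 = 0.2250 → 22.50%.

22.50 mass %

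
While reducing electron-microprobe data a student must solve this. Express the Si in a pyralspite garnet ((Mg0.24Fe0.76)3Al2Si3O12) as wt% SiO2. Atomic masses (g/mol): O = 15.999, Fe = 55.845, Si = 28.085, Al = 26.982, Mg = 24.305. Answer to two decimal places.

Formula mass = 475.033 g/mol.
3 Si → 3.0000 mol SiO2 per formula unit; M(SiO2) = 60.083, so SiO2 mass = 180.249 g.
180.249/475.033 × 100 = 37.94 wt%.

37.94 wt%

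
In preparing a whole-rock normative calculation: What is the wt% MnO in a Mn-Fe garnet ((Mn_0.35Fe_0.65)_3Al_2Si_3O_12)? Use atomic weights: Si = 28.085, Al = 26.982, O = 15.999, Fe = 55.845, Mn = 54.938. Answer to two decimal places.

Molar mass of (Mn_0.35Fe_0.65)_3Al_2Si_3O_12 = 1.05×54.938 + 1.95×55.845 + 2×26.982 + 3×28.085 + 12×15.999 = 496.790 g/mol.
Each formula unit contains 1.05 Mn, equivalent to 1.05/1 = 1.0500 mol MnO.
M(MnO) = 1×54.938 + 1×15.999 = 70.937 g/mol.
Mass of MnO per formula unit = 1.0500 × 70.937 = 74.484 g.
MnO wt% = 74.484 / 496.790 × 100 = 14.99%.

14.99 wt%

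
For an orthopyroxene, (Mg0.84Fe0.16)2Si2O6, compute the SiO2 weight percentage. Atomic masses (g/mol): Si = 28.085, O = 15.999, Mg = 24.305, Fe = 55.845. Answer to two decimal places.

56.99 wt%

Formula mass = 210.867 g/mol.
2 Si → 2.0000 mol SiO2 per formula unit; M(SiO2) = 60.083, so SiO2 mass = 120.166 g.
120.166/210.867 × 100 = 56.99 wt%.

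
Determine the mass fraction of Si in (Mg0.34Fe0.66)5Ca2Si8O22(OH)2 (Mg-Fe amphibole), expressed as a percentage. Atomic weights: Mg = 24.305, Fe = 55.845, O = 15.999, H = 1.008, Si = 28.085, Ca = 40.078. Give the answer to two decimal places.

Formula mass = 1.70×24.305 + 3.30×55.845 + 2×40.078 + 8×28.085 + 24×15.999 + 2×1.008 = 916.435 g/mol, of which 224.680 g is Si.
So Si makes up 224.680/916.435 = 0.2452 of the mass, i.e. 24.52%.

24.52 wt%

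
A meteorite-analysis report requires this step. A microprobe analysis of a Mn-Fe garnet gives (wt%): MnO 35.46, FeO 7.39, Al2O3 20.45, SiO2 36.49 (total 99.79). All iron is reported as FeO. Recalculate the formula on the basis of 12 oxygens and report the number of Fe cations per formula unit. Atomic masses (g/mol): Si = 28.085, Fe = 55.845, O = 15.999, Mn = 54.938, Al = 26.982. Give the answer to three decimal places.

0.510 Fe apfu

MnO: 35.46/70.937 = 0.49988 mol → 0.49988 mol Mn, 0.49988 mol O.
FeO: 7.39/71.844 = 0.10286 mol → 0.10286 mol Fe, 0.10286 mol O.
Al2O3: 20.45/101.961 = 0.20057 mol → 0.40114 mol Al, 0.60171 mol O.
SiO2: 36.49/60.083 = 0.60733 mol → 0.60733 mol Si, 1.21466 mol O.
Total oxygen = 2.41911 mol. Normalization factor = 12/2.41911 = 4.96050.
Fe per 12 O = 0.10286 × 4.96050 = 0.510.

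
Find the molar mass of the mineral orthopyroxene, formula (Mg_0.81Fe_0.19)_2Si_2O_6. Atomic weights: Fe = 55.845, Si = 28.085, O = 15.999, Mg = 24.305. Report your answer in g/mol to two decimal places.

The formula mass is the sum 1.62*24.305 + 0.38*55.845 + 2*28.085 + 6*15.999.

212.76 g/mol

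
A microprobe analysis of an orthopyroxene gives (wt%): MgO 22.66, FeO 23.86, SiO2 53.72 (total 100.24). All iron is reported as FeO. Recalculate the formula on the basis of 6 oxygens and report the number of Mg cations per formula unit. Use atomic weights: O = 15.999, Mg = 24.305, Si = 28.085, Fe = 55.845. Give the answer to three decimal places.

MgO (M=40.304): mol = 0.56223; Mg = 0.56223, O = 0.56223.
FeO (M=71.844): mol = 0.33211; Fe = 0.33211, O = 0.33211.
SiO2 (M=60.083): mol = 0.89410; Si = 0.89410, O = 1.78820.
ΣO = 2.68254; factor = 6/ΣO = 2.23669.
Mg apfu = 0.56223 × 2.23669 = 1.258.

1.258 Mg apfu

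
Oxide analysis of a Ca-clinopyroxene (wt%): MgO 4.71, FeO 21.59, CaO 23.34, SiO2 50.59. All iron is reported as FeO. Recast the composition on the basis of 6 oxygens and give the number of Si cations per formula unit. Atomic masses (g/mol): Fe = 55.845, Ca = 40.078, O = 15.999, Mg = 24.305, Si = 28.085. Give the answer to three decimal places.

2.007 Si apfu

MgO (M=40.304): mol = 0.11686; Mg = 0.11686, O = 0.11686.
FeO (M=71.844): mol = 0.30051; Fe = 0.30051, O = 0.30051.
CaO (M=56.077): mol = 0.41621; Ca = 0.41621, O = 0.41621.
SiO2 (M=60.083): mol = 0.84200; Si = 0.84200, O = 1.68400.
ΣO = 2.51758; factor = 6/ΣO = 2.38324.
Si apfu = 0.84200 × 2.38324 = 2.007.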